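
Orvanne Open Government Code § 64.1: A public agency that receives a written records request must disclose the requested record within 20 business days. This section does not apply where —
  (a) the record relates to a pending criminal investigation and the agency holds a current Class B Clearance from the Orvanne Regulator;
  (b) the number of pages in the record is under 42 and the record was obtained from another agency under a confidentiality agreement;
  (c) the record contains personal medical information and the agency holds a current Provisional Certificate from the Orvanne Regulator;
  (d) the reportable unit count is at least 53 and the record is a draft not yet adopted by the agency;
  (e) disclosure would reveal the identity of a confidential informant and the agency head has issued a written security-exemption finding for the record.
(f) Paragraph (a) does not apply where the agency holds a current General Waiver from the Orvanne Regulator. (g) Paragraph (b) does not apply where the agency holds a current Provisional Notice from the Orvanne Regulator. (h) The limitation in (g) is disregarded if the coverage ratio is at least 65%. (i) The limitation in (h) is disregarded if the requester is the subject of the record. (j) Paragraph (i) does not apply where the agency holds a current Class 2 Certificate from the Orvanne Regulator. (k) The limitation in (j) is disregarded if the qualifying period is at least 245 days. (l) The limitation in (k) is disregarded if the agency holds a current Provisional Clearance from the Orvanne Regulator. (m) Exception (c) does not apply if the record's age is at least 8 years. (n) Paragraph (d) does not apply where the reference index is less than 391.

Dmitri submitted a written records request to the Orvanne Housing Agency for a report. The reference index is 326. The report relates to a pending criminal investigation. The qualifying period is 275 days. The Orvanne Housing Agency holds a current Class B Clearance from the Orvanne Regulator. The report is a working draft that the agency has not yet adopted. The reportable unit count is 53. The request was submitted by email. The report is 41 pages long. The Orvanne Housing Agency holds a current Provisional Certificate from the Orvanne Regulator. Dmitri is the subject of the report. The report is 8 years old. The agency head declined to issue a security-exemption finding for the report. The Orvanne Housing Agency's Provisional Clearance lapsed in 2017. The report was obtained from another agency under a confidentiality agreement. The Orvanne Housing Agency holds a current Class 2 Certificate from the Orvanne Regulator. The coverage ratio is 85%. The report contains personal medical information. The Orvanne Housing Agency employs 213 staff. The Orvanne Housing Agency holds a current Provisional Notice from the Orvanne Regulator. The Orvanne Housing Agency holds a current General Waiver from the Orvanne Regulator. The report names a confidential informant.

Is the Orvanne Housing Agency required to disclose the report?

Exception (a)'s conditions are all satisfied: the report relates to a pending investigation; a current Class B Clearance is held. But: (f) is engaged — a current General Waiver is held. So (a) is unavailable.
Exception (b)'s conditions are all satisfied: the number of pages in the record is 41, under the 42 limit; the report was obtained under a confidentiality agreement. But: (g) operates against (b): a current Provisional Notice is held. (h) would limit (g) — the coverage ratio is 85%, meeting the 65% threshold — but (i) sets (h) aside: (i) operates against (h): Dmitri is the subject of the report. (j) is engaged (a current Class 2 Certificate is held), but yields to (k): (k) operates against (j): the qualifying period is 275 days, meeting the 245 days threshold. (l), which would lift (k), is inapplicable — no current Provisional Clearance is held. Exception (b) does not apply.
All of (c)'s requirements are met (the report contains personal medical information; a current Provisional Certificate is held). But applying paragraph (m): (m) is engaged — the record's age is 8 years, meeting the 8 years threshold. So (c) is unavailable.
Exception (d) is satisfied on its face — the reportable unit count is 53, meeting the 53 threshold; the report is an unadopted draft. But applying paragraph (n): (n) operates — the reference index is 326, less than the 391 limit. Exception (d) does not apply.
Exception (e) does not apply: the agency head declined to issue a security-exemption finding.
No exception is made out. the Orvanne Housing Agency falls within the general rule.

Yes — the Orvanne Housing Agency must disclose the report.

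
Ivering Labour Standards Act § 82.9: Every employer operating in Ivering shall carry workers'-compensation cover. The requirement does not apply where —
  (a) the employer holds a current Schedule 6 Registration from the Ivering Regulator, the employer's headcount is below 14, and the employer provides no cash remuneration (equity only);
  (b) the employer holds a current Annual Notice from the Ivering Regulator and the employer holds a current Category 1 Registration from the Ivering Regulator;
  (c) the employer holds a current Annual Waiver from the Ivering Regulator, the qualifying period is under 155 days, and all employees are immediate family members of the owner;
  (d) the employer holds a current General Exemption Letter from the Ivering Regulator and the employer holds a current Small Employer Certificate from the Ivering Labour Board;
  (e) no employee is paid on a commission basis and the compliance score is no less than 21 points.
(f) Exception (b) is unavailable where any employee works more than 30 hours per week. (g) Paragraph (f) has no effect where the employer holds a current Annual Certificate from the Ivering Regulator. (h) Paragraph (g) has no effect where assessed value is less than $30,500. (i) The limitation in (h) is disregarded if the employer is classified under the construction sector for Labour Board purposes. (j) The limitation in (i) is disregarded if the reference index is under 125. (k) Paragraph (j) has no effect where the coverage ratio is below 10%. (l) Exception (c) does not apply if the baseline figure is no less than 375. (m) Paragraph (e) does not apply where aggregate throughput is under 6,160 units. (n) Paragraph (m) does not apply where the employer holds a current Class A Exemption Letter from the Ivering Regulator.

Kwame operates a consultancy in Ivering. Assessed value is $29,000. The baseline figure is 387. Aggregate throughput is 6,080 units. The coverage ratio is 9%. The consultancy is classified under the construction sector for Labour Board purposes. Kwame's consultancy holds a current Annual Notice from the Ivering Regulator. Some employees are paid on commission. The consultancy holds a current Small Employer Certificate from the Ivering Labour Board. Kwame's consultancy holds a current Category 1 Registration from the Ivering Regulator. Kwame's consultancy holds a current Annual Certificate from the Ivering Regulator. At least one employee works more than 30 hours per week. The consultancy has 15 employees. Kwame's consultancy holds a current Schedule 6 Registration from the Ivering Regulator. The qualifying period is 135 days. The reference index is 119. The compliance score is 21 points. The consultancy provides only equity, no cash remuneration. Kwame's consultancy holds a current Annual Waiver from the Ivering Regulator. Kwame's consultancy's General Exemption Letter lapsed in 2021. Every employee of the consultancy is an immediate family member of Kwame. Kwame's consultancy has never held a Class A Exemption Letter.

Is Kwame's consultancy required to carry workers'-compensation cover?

Exception (a) does not apply: the employer's headcount is 15, not below 14.
All of (b)'s requirements are met (a current Annual Notice is held; a current Category 1 Registration is held). Considering the limiting provisions: (f) would limit (b) — at least one employee exceeds 30 hours/week — but (g) sets (f) aside: (g) operates — a current Annual Certificate is held. (h) applies (assessed value is $29,000, less than the $30,500 limit), but is set aside by (i): (i) operates against (h): the consultancy is classified under the construction sector. (j) would limit (i) — the reference index is 119, under the 125 limit — but (k) sets (j) aside: (k) is engaged — the coverage ratio is 9%, below the 10% limit. (b) remains available.
All of (c)'s requirements are met (a current Annual Waiver is held; the qualifying period is 135 days, under the 155 days limit; every employee is an immediate family member). However, paragraph (l) must be considered: (l) operates against (c): the baseline figure is 387, meeting the 375 threshold. Exception (c) does not apply.
Exception (d) requires that the employer holds a current General Exemption Letter from the Ivering Regulator; but there is no General Exemption Letter in force, so (d) is unavailable.
Exception (e) fails — some employees are paid on commission.

No — exception (b) applies; Kwame's consultancy is not required to carry workers'-compensation cover.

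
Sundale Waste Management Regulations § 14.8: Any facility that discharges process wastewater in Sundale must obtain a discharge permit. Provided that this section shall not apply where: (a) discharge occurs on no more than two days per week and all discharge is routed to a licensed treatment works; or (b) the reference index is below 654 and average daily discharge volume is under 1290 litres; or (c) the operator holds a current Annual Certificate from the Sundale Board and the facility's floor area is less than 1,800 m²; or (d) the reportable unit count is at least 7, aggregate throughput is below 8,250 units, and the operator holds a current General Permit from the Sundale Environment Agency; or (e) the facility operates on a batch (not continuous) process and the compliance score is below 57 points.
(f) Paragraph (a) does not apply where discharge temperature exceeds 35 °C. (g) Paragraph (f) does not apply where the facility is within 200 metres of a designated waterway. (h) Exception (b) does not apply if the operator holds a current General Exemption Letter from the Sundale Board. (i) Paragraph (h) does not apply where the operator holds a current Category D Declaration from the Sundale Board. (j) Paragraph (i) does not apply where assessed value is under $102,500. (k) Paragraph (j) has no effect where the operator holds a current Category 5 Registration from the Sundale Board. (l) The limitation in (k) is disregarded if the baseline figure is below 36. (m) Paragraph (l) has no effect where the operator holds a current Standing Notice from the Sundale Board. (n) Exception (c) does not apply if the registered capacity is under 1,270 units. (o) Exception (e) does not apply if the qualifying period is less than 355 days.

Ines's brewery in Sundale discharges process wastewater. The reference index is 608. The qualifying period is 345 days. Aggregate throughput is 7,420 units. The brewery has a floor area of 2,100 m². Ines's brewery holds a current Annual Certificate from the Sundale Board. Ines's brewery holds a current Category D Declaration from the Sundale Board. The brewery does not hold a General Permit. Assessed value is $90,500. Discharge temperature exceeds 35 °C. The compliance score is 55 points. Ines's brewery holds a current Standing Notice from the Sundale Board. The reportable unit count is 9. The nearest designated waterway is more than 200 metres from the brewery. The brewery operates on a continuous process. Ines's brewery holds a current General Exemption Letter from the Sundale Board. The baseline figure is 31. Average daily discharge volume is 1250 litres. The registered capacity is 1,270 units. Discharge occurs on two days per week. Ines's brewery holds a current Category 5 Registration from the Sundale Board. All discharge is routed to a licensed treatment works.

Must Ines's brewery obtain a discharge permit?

Exception (a)'s conditions are all satisfied: discharge occurs on no more than two days per week; discharge is routed to a licensed treatment works. But applying paragraphs (f)–(g): (f) operates against (a): discharge temperature exceeds 35 °C. (g) is not engaged (the brewery is more than 200 m from any designated waterway), so (f) stands. Exception (a) does not apply.
Exception (b)'s conditions are all satisfied: the reference index is 608, below the 654 limit; average daily discharge volume is 1250 litres, under the 1290 litres limit. Under paragraphs (h)–(m): (h) would limit (b) — a current General Exemption Letter is held — but (i) sets (h) aside: (i) operates against (h): a current Category D Declaration is held. (j) would limit (i) — assessed value is $90,500, under the $102,500 limit — but (k) sets (j) aside: (k) operates against (j): a current Category 5 Registration is held. (l) applies (the baseline figure is 31, below the 36 limit), but is displaced by (m): (m) operates against (l): a current Standing Notice is held. So (b) applies.
Exception (c) does not apply: the facility's floor area is 2,100 m², not less than 1,800 m².
Exception (d) fails — no General Permit is held.
Exception (e) fails — the facility operates on a continuous process.

No — exception (b) applies; Ines's brewery is not required to obtain a discharge permit.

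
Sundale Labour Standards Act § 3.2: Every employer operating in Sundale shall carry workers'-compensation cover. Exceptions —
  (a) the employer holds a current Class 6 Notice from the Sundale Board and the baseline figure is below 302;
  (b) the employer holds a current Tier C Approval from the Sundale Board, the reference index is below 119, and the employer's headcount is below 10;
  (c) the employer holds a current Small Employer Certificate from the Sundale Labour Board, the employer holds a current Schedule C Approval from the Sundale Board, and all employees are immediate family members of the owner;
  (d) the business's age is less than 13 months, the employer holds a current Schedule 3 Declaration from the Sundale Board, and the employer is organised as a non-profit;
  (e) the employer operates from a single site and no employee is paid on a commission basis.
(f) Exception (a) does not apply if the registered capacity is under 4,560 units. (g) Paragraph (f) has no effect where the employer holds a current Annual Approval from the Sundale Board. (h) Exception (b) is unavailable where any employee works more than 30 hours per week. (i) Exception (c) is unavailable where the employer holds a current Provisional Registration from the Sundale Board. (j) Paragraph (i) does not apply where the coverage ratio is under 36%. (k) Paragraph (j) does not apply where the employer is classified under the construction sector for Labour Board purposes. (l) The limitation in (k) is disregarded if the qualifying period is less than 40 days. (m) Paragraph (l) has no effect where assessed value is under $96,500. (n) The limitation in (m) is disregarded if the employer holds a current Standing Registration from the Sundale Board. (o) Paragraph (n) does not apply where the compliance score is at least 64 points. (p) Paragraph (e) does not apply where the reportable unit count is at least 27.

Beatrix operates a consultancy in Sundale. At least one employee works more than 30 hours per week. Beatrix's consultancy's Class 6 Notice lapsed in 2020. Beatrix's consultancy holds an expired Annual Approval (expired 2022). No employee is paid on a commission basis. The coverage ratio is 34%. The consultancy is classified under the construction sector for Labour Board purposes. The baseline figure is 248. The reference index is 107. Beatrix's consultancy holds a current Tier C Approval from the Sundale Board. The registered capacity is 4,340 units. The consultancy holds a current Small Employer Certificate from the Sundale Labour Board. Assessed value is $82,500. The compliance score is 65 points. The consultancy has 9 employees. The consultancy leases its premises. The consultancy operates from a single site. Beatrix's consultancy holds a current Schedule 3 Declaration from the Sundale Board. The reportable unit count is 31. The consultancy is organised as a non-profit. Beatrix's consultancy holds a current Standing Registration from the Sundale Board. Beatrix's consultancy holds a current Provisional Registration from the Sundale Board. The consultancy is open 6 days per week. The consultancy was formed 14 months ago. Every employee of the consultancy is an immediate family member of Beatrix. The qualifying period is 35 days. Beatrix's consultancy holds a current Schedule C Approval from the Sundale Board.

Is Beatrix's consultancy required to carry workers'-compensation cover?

Exception (a) does not apply: there is no Class 6 Notice in force.
All of (b)'s requirements are met (a current Tier C Approval is held; the reference index is 107, below the 119 limit; the employer's headcount is 9, below the 10 limit). But applying paragraph (h): (h) is triggered — at least one employee exceeds 30 hours/week. Exception (b) does not apply.
Exception (c)'s conditions are all satisfied: a current Small Employer Certificate is held; a current Schedule C Approval is held; every employee is an immediate family member. But applying paragraphs (i)–(o): (i) is triggered — a current Provisional Registration is held. (j) would limit (i) — the coverage ratio is 34%, under the 36% limit — but (k) sets (j) aside: (k) operates against (j): the consultancy is classified under the construction sector. (l) applies (the qualifying period is 35 days, less than the 40 days limit), but yields to (m): (m) applies — assessed value is $82,500, under the $96,500 limit. (n) would limit (m) — a current Standing Registration is held — but (o) sets (n) aside: (o) operates — the compliance score is 65 points, meeting the 64 points threshold. (c) is therefore removed.
Exception (d) requires that the business's age is less than 13 months; but the business's age is 14 months, not less than 13 months, so (d) is unavailable.
Exception (e): the employer operates from a single site; no employee is paid on commission — every condition holds. But applying paragraph (p): (p) applies — the reportable unit count is 31, meeting the 27 threshold. (e) is therefore removed.
No exception applies. The general rule governs.

Yes — Beatrix's consultancy must carry workers'-compensation cover.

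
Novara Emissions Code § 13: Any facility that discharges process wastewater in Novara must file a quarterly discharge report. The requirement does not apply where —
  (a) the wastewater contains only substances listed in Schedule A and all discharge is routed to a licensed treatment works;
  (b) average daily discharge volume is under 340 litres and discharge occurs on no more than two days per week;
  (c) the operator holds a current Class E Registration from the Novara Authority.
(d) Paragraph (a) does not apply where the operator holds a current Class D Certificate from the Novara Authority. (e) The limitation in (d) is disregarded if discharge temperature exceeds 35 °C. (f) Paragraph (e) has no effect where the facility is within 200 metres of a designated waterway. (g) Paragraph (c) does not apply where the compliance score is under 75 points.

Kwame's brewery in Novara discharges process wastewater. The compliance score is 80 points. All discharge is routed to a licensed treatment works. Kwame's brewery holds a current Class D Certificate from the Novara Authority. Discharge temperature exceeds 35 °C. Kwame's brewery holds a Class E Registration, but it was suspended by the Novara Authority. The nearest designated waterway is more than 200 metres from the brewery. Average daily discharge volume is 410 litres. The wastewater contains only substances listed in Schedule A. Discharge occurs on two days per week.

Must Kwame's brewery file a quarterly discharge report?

No — exception (a) applies; Kwame's brewery is not required to file a quarterly discharge report.

Exception (a): the wastewater is Schedule-A-only; discharge is routed to a licensed treatment works — every condition holds. Applying paragraphs (d)–(f): (d) would limit (a) — a current Class D Certificate is held — but (e) sets (d) aside: (e) applies — discharge temperature exceeds 35 °C. (f) is not triggered (the brewery is more than 200 m from any designated waterway), so (e) stands. Exception (a) stands.
Exception (b) fails — average daily discharge volume is 410 litres, not under 340 litres.
Exception (c) requires that the operator holds a current Class E Registration from the Novara Authority; but there is no Class E Registration in force, so (c) is unavailable.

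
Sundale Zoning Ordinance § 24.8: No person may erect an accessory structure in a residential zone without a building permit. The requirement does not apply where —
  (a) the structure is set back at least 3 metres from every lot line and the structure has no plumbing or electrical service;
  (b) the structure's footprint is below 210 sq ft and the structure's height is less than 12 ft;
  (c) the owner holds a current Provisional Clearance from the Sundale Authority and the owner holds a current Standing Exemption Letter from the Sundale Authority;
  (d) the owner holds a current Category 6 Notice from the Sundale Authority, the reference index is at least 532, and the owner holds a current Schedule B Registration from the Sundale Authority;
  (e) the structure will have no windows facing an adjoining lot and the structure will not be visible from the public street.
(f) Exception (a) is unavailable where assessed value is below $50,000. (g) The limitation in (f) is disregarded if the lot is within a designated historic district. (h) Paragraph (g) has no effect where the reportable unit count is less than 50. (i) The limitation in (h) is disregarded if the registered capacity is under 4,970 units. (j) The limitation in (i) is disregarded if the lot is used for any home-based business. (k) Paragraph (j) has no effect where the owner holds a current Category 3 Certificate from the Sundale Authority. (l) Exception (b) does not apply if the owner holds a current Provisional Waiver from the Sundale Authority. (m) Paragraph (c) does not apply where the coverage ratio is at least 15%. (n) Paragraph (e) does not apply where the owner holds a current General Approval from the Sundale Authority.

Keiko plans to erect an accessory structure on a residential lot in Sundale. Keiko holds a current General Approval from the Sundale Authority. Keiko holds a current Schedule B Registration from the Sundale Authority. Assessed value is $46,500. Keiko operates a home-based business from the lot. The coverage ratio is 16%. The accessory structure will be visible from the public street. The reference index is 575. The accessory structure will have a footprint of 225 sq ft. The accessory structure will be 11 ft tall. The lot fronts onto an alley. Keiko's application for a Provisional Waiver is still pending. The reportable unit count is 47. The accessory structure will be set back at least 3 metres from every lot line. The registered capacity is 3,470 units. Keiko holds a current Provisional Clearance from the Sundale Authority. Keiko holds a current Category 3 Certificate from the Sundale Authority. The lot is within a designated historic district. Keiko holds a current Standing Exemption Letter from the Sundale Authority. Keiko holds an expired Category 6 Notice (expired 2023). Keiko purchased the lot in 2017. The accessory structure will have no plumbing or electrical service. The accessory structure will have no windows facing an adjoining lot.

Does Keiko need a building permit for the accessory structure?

All of (a)'s requirements are met (the setback is at least 3 m on every side; there is no plumbing or electrical service). Under paragraphs (f)–(k): (f) would limit (a) — assessed value is $46,500, below the $50,000 limit — but (g) sets (f) aside: (g) applies — the lot is in a historic district. (h) operates (the reportable unit count is 47, less than the 50 limit), but is set aside by (i): (i) is engaged — the registered capacity is 3,470 units, under the 4,970 units limit. (j) applies (a home-based business operates on the lot), but is overridden by (k): (k) operates — a current Category 3 Certificate is held. Exception (a) stands.
Exception (b) fails — the structure's footprint is 225 sq ft, not below 210 sq ft.
Exception (c) is satisfied on its face — a current Provisional Clearance is held; a current Standing Exemption Letter is held. However, paragraph (m) must be considered: (m) is triggered — the coverage ratio is 16%, meeting the 15% threshold. So (c) is unavailable.
Exception (d) requires that the owner holds a current Category 6 Notice from the Sundale Authority; but no current Category 6 Notice is held, so (d) is unavailable.
Exception (e) does not apply: the structure will be visible from the street.

No — exception (a) applies; Keiko does not need a building permit.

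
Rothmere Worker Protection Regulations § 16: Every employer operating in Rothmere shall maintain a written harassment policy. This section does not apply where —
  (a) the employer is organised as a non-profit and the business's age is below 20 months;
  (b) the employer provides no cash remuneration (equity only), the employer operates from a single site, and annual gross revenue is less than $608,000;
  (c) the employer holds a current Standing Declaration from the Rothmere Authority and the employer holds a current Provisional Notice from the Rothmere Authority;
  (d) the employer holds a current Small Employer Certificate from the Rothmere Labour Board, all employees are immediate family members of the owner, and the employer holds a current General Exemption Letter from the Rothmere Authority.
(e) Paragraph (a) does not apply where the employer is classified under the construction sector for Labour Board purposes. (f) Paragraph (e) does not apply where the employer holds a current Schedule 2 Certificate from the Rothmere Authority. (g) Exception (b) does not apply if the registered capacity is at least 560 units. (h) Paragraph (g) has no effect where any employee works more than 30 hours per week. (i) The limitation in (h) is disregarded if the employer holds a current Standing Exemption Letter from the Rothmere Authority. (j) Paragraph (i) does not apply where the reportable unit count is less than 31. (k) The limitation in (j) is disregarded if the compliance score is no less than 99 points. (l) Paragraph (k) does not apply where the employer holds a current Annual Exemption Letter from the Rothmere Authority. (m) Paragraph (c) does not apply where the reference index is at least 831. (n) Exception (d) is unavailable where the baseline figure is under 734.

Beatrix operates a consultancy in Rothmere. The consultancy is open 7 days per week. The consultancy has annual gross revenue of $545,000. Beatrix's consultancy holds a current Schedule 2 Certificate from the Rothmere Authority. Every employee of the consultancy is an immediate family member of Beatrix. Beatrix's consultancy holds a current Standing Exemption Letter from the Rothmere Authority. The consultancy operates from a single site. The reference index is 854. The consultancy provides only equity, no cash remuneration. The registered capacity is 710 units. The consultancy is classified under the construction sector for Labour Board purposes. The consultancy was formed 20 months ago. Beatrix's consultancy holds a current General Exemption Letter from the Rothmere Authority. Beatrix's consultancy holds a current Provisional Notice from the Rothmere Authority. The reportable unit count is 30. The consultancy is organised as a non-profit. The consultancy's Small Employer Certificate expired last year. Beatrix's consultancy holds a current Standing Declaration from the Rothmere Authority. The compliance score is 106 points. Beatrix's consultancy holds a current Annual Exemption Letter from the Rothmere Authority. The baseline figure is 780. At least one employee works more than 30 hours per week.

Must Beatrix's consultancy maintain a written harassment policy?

No — exception (b) applies; Beatrix's consultancy is not required to maintain a written harassment policy.

Exception (a) fails — the business's age is 20 months, not below 20 months.
All of (b)'s requirements are met (remuneration is equity-only; the employer operates from a single site; annual gross revenue is $545,000, less than the $608,000 limit). Under paragraphs (g)–(l): (g) would limit (b) — the registered capacity is 710 units, meeting the 560 units threshold — but (h) sets (g) aside: (h) operates against (g): at least one employee exceeds 30 hours/week. (i) would limit (h) — a current Standing Exemption Letter is held — but (j) sets (i) aside: (j) is triggered — the reportable unit count is 30, less than the 31 limit. (k) would limit (j) — the compliance score is 106 points, meeting the 99 points threshold — but (l) sets (k) aside: (l) operates against (k): a current Annual Exemption Letter is held. (b) remains available.
Exception (c)'s conditions are all satisfied: a current Standing Declaration is held; a current Provisional Notice is held. However, paragraph (m) must be considered: (m) operates against (c): the reference index is 854, meeting the 831 threshold. So (c) is unavailable.
Exception (d) does not apply: the Small Employer Certificate has expired.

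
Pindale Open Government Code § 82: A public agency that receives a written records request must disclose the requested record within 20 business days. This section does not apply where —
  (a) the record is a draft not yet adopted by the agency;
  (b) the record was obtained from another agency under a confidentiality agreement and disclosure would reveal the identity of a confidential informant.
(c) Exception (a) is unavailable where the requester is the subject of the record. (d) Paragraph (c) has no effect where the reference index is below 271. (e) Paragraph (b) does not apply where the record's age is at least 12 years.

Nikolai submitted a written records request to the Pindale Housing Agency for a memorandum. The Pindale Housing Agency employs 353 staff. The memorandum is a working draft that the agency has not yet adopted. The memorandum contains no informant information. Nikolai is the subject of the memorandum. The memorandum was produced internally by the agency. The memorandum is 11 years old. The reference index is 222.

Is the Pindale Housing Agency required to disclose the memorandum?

Exception (a): the memorandum is an unadopted draft — every condition holds. Under paragraphs (c)–(d): (c) is engaged (Nikolai is the subject of the memorandum), but is itself disapplied by (d): (d) operates against (c): the reference index is 222, below the 271 limit. (a) remains available.
Exception (b) fails — the memorandum was produced internally.

No — exception (a) applies; the Pindale Housing Agency is not required to disclose the memorandum.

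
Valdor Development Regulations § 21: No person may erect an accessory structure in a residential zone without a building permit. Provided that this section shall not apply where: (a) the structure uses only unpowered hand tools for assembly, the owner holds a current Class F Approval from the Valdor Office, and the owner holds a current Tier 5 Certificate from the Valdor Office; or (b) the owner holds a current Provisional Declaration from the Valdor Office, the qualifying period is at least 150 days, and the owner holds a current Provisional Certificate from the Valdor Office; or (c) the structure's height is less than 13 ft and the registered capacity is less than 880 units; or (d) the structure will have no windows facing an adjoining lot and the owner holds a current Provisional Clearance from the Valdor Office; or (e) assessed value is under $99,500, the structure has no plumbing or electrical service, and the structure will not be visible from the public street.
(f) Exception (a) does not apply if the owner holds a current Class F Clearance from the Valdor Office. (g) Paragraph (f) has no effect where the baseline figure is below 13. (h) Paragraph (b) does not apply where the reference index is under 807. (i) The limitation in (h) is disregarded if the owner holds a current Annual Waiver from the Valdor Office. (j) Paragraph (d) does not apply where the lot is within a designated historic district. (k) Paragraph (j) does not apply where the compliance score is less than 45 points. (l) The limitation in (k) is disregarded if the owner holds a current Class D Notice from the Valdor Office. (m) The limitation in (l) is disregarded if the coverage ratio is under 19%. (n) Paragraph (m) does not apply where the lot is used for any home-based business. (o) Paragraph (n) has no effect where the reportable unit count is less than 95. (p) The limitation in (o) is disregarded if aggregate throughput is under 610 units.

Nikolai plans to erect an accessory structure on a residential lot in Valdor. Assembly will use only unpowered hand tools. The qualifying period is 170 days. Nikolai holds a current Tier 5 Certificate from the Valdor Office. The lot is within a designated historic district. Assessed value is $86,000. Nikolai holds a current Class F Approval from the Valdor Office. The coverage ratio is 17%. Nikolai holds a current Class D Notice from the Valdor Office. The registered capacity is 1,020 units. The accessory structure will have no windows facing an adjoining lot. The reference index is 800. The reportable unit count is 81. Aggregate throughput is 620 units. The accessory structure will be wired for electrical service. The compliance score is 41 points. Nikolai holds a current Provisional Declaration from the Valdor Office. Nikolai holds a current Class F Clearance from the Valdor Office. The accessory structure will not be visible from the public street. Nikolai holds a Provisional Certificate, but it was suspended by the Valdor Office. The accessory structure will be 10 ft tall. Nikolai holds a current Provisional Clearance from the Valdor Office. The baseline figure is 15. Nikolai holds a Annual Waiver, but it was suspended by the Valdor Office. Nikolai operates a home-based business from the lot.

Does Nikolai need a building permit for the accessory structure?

No — exception (d) applies; Nikolai does not need a building permit.

Exception (a)'s conditions are all satisfied: assembly uses only hand tools; a current Class F Approval is held; a current Tier 5 Certificate is held. However, paragraphs (f)–(g) must be considered: (f) applies — a current Class F Clearance is held. (g), which would lift (f), does not operate here — the baseline figure is 15, not below 13. So (a) is unavailable.
Exception (b) fails — the Provisional Certificate is not current.
Exception (c) requires that the registered capacity is less than 880 units; but the registered capacity is 1,020 units, not less than 880 units, so (c) is unavailable.
Exception (d): no windows face an adjoining lot; a current Provisional Clearance is held — every condition holds. Applying paragraphs (j)–(p): (j) is engaged (the lot is in a historic district), but is displaced by (k): (k) operates — the compliance score is 41 points, less than the 45 points limit. (l) operates (a current Class D Notice is held), but yields to (m): (m) operates against (l): the coverage ratio is 17%, under the 19% limit. (n) would limit (m) — a home-based business operates on the lot — but (o) sets (n) aside: (o) is triggered — the reportable unit count is 81, less than the 95 limit. (p), which would lift (o), is inapplicable — aggregate throughput is 620 units, not under 610 units. Exception (d) stands.
Exception (e) requires that the structure has no plumbing or electrical service; but electrical service is planned, so (e) is unavailable.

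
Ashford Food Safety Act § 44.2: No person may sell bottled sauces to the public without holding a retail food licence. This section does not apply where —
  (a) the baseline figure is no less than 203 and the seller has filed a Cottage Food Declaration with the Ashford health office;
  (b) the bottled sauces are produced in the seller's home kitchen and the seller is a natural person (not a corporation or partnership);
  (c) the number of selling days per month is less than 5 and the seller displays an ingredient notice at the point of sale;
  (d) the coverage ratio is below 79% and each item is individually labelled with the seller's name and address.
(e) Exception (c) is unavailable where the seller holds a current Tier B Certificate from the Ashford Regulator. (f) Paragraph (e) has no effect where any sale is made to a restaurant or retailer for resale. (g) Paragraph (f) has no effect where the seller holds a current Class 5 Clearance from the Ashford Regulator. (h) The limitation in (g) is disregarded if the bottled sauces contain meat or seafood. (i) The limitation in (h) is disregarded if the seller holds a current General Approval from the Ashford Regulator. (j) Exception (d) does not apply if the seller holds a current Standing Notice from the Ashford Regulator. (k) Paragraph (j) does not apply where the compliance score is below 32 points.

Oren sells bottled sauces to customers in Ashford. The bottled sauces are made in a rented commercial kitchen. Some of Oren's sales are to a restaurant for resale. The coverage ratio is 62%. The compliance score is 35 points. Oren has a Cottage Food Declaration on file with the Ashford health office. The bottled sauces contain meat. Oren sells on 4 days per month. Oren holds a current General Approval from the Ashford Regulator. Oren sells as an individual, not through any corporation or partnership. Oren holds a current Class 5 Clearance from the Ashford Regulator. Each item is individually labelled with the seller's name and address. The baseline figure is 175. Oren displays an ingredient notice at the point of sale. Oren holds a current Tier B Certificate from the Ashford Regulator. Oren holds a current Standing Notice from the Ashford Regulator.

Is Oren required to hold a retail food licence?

Yes — Oren must hold a retail food licence.

Exception (a) does not apply: the baseline figure is 175, short of 203.
Exception (b) does not apply: the bottled sauces are made in a commercial kitchen, not a home kitchen.
Exception (c)'s conditions are all satisfied: the number of selling days per month is 4, less than the 5 limit; an ingredient notice is displayed. But applying paragraphs (e)–(i): (e) is triggered — a current Tier B Certificate is held. (f) applies (some sales are to a restaurant for resale), but is displaced by (g): (g) operates against (f): a current Class 5 Clearance is held. (h) would limit (g) — the bottled sauces contain meat — but (i) sets (h) aside: (i) operates against (h): a current General Approval is held. (c) is therefore removed.
All of (d)'s requirements are met (the coverage ratio is 62%, below the 79% limit; items are individually labelled). But applying paragraphs (j)–(k): (j) is engaged — a current Standing Notice is held. (k) is inapplicable (the compliance score is 35 points, not below 32 points), so (j) stands. Exception (d) does not apply.
No exception displaces § 44.2.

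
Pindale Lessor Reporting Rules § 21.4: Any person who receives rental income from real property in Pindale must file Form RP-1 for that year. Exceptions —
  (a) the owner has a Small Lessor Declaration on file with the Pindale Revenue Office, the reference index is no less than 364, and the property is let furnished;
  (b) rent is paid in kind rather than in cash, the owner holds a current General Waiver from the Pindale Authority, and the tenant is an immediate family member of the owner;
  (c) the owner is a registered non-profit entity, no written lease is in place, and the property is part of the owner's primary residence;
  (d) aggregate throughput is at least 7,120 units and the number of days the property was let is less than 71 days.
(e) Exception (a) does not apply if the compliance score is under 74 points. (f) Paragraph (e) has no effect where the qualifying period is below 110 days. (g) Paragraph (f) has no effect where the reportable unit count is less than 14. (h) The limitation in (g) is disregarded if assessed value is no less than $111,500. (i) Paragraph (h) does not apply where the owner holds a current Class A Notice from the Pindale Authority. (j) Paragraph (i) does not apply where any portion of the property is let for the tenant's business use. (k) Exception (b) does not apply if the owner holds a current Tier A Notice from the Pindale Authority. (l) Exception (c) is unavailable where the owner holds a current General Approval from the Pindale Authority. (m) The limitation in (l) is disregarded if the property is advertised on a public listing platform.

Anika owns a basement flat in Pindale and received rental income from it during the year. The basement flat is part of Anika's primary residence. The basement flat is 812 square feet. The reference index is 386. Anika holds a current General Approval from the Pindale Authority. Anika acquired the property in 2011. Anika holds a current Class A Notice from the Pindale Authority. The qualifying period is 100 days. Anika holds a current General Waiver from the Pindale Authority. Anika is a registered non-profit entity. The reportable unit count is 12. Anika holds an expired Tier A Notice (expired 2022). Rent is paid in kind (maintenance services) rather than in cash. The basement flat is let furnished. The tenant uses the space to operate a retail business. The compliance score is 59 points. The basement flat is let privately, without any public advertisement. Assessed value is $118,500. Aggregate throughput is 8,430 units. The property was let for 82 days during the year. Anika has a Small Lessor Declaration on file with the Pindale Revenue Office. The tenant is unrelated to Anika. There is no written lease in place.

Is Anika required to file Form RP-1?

Exception (a)'s conditions are all satisfied: a Small Lessor Declaration is on file; the reference index is 386, meeting the 364 threshold; the property is let furnished. Considering the limiting provisions: (e) would limit (a) — the compliance score is 59 points, under the 74 points limit — but (f) sets (e) aside: (f) is engaged — the qualifying period is 100 days, below the 110 days limit. (g) would limit (f) — the reportable unit count is 12, less than the 14 limit — but (h) sets (g) aside: (h) operates against (g): assessed value is $118,500, meeting the $111,500 threshold. (i) operates (a current Class A Notice is held), but is overridden by (j): (j) applies — the space is let for business use. So (a) applies.
Exception (b) fails — the tenant is unrelated to the owner.
Exception (c) is satisfied on its face — Anika is a registered non-profit; there is no written lease; the basement flat is part of the primary residence. Turning to paragraphs (l)–(m): (l) operates against (c): a current General Approval is held. (m) is inapplicable (the property is let privately without advertisement), so (l) stands. (c) is therefore removed.
Exception (d) does not apply: the number of days the property was let is 82 days, not less than 71 days.

No — exception (a) applies; Anika is not required to file Form RP-1.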